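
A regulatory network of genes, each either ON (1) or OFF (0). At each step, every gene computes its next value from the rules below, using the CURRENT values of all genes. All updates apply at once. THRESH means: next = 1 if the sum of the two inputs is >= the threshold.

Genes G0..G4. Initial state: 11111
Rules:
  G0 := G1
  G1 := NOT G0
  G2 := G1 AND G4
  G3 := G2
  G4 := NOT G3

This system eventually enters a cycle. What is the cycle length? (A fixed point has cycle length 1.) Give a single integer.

Step 0: 11111
Step 1: G0=G1=1 G1=NOT G0=NOT 1=0 G2=G1&G4=1&1=1 G3=G2=1 G4=NOT G3=NOT 1=0 -> 10110
Step 2: G0=G1=0 G1=NOT G0=NOT 1=0 G2=G1&G4=0&0=0 G3=G2=1 G4=NOT G3=NOT 1=0 -> 00010
Step 3: G0=G1=0 G1=NOT G0=NOT 0=1 G2=G1&G4=0&0=0 G3=G2=0 G4=NOT G3=NOT 1=0 -> 01000
Step 4: G0=G1=1 G1=NOT G0=NOT 0=1 G2=G1&G4=1&0=0 G3=G2=0 G4=NOT G3=NOT 0=1 -> 11001
Step 5: G0=G1=1 G1=NOT G0=NOT 1=0 G2=G1&G4=1&1=1 G3=G2=0 G4=NOT G3=NOT 0=1 -> 10101
Step 6: G0=G1=0 G1=NOT G0=NOT 1=0 G2=G1&G4=0&1=0 G3=G2=1 G4=NOT G3=NOT 0=1 -> 00011
Step 7: G0=G1=0 G1=NOT G0=NOT 0=1 G2=G1&G4=0&1=0 G3=G2=0 G4=NOT G3=NOT 1=0 -> 01000
State from step 7 equals state from step 3 -> cycle length 4

Answer: 4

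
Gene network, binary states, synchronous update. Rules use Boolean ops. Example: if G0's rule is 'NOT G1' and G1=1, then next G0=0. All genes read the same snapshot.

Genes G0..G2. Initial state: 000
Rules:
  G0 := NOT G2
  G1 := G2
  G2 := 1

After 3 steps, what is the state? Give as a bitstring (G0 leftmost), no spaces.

Step 1: G0=NOT G2=NOT 0=1 G1=G2=0 G2=1(const) -> 101
Step 2: G0=NOT G2=NOT 1=0 G1=G2=1 G2=1(const) -> 011
Step 3: G0=NOT G2=NOT 1=0 G1=G2=1 G2=1(const) -> 011

011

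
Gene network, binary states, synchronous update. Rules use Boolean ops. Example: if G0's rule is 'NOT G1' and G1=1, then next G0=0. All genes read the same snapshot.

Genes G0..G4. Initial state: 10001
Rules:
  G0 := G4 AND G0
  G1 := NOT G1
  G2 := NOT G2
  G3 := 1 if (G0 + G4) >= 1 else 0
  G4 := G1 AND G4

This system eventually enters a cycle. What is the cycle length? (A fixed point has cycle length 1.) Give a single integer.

Step 0: 10001
Step 1: G0=G4&G0=1&1=1 G1=NOT G1=NOT 0=1 G2=NOT G2=NOT 0=1 G3=(1+1>=1)=1 G4=G1&G4=0&1=0 -> 11110
Step 2: G0=G4&G0=0&1=0 G1=NOT G1=NOT 1=0 G2=NOT G2=NOT 1=0 G3=(1+0>=1)=1 G4=G1&G4=1&0=0 -> 00010
Step 3: G0=G4&G0=0&0=0 G1=NOT G1=NOT 0=1 G2=NOT G2=NOT 0=1 G3=(0+0>=1)=0 G4=G1&G4=0&0=0 -> 01100
Step 4: G0=G4&G0=0&0=0 G1=NOT G1=NOT 1=0 G2=NOT G2=NOT 1=0 G3=(0+0>=1)=0 G4=G1&G4=1&0=0 -> 00000
Step 5: G0=G4&G0=0&0=0 G1=NOT G1=NOT 0=1 G2=NOT G2=NOT 0=1 G3=(0+0>=1)=0 G4=G1&G4=0&0=0 -> 01100
State from step 5 equals state from step 3 -> cycle length 2

Answer: 2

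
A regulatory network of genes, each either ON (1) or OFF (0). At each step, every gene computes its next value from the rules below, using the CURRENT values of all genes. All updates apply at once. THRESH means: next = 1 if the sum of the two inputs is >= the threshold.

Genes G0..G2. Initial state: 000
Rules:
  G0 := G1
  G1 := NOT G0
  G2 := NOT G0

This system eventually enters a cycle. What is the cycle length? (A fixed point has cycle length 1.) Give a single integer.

Step 0: 000
Step 1: G0=G1=0 G1=NOT G0=NOT 0=1 G2=NOT G0=NOT 0=1 -> 011
Step 2: G0=G1=1 G1=NOT G0=NOT 0=1 G2=NOT G0=NOT 0=1 -> 111
Step 3: G0=G1=1 G1=NOT G0=NOT 1=0 G2=NOT G0=NOT 1=0 -> 100
Step 4: G0=G1=0 G1=NOT G0=NOT 1=0 G2=NOT G0=NOT 1=0 -> 000
State from step 4 equals state from step 0 -> cycle length 4

Answer: 4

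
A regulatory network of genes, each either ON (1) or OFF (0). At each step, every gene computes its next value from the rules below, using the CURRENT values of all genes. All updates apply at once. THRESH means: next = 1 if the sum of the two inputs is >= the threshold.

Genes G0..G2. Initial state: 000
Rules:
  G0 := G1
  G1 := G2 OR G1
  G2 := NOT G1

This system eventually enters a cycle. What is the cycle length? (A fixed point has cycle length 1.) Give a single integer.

Answer: 1

Derivation:
Step 0: 000
Step 1: G0=G1=0 G1=G2|G1=0|0=0 G2=NOT G1=NOT 0=1 -> 001
Step 2: G0=G1=0 G1=G2|G1=1|0=1 G2=NOT G1=NOT 0=1 -> 011
Step 3: G0=G1=1 G1=G2|G1=1|1=1 G2=NOT G1=NOT 1=0 -> 110
Step 4: G0=G1=1 G1=G2|G1=0|1=1 G2=NOT G1=NOT 1=0 -> 110
State from step 4 equals state from step 3 -> cycle length 1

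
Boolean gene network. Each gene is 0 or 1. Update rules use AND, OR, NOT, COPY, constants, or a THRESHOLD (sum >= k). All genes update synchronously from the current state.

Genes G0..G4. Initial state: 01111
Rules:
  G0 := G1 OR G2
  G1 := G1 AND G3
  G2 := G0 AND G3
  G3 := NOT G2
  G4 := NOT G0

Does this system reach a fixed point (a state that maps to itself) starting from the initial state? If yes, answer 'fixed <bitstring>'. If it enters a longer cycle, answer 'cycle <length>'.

Step 0: 01111
Step 1: G0=G1|G2=1|1=1 G1=G1&G3=1&1=1 G2=G0&G3=0&1=0 G3=NOT G2=NOT 1=0 G4=NOT G0=NOT 0=1 -> 11001
Step 2: G0=G1|G2=1|0=1 G1=G1&G3=1&0=0 G2=G0&G3=1&0=0 G3=NOT G2=NOT 0=1 G4=NOT G0=NOT 1=0 -> 10010
Step 3: G0=G1|G2=0|0=0 G1=G1&G3=0&1=0 G2=G0&G3=1&1=1 G3=NOT G2=NOT 0=1 G4=NOT G0=NOT 1=0 -> 00110
Step 4: G0=G1|G2=0|1=1 G1=G1&G3=0&1=0 G2=G0&G3=0&1=0 G3=NOT G2=NOT 1=0 G4=NOT G0=NOT 0=1 -> 10001
Step 5: G0=G1|G2=0|0=0 G1=G1&G3=0&0=0 G2=G0&G3=1&0=0 G3=NOT G2=NOT 0=1 G4=NOT G0=NOT 1=0 -> 00010
Step 6: G0=G1|G2=0|0=0 G1=G1&G3=0&1=0 G2=G0&G3=0&1=0 G3=NOT G2=NOT 0=1 G4=NOT G0=NOT 0=1 -> 00011
Step 7: G0=G1|G2=0|0=0 G1=G1&G3=0&1=0 G2=G0&G3=0&1=0 G3=NOT G2=NOT 0=1 G4=NOT G0=NOT 0=1 -> 00011
Fixed point reached at step 6: 00011

Answer: fixed 00011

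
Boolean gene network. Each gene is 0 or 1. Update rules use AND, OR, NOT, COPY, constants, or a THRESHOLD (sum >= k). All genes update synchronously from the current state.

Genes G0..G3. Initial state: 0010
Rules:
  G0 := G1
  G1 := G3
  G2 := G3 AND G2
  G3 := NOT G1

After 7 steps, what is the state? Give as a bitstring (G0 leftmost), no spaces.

Step 1: G0=G1=0 G1=G3=0 G2=G3&G2=0&1=0 G3=NOT G1=NOT 0=1 -> 0001
Step 2: G0=G1=0 G1=G3=1 G2=G3&G2=1&0=0 G3=NOT G1=NOT 0=1 -> 0101
Step 3: G0=G1=1 G1=G3=1 G2=G3&G2=1&0=0 G3=NOT G1=NOT 1=0 -> 1100
Step 4: G0=G1=1 G1=G3=0 G2=G3&G2=0&0=0 G3=NOT G1=NOT 1=0 -> 1000
Step 5: G0=G1=0 G1=G3=0 G2=G3&G2=0&0=0 G3=NOT G1=NOT 0=1 -> 0001
Step 6: G0=G1=0 G1=G3=1 G2=G3&G2=1&0=0 G3=NOT G1=NOT 0=1 -> 0101
Step 7: G0=G1=1 G1=G3=1 G2=G3&G2=1&0=0 G3=NOT G1=NOT 1=0 -> 1100

1100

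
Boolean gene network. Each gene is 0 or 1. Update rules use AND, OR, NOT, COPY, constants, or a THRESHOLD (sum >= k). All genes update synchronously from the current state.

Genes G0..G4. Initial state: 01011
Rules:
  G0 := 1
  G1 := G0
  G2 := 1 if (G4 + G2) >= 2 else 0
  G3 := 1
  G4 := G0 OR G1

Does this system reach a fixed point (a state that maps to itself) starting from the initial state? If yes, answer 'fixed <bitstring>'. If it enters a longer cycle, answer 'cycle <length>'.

Step 0: 01011
Step 1: G0=1(const) G1=G0=0 G2=(1+0>=2)=0 G3=1(const) G4=G0|G1=0|1=1 -> 10011
Step 2: G0=1(const) G1=G0=1 G2=(1+0>=2)=0 G3=1(const) G4=G0|G1=1|0=1 -> 11011
Step 3: G0=1(const) G1=G0=1 G2=(1+0>=2)=0 G3=1(const) G4=G0|G1=1|1=1 -> 11011
Fixed point reached at step 2: 11011

Answer: fixed 11011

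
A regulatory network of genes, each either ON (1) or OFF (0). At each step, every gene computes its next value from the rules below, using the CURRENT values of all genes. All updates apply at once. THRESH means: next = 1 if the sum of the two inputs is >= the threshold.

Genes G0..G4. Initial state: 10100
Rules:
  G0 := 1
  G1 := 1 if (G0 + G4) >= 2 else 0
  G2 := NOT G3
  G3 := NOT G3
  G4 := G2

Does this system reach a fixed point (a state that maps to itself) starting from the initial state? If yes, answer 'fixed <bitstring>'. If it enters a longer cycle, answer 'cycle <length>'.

Answer: cycle 2

Derivation:
Step 0: 10100
Step 1: G0=1(const) G1=(1+0>=2)=0 G2=NOT G3=NOT 0=1 G3=NOT G3=NOT 0=1 G4=G2=1 -> 10111
Step 2: G0=1(const) G1=(1+1>=2)=1 G2=NOT G3=NOT 1=0 G3=NOT G3=NOT 1=0 G4=G2=1 -> 11001
Step 3: G0=1(const) G1=(1+1>=2)=1 G2=NOT G3=NOT 0=1 G3=NOT G3=NOT 0=1 G4=G2=0 -> 11110
Step 4: G0=1(const) G1=(1+0>=2)=0 G2=NOT G3=NOT 1=0 G3=NOT G3=NOT 1=0 G4=G2=1 -> 10001
Step 5: G0=1(const) G1=(1+1>=2)=1 G2=NOT G3=NOT 0=1 G3=NOT G3=NOT 0=1 G4=G2=0 -> 11110
Cycle of length 2 starting at step 3 -> no fixed point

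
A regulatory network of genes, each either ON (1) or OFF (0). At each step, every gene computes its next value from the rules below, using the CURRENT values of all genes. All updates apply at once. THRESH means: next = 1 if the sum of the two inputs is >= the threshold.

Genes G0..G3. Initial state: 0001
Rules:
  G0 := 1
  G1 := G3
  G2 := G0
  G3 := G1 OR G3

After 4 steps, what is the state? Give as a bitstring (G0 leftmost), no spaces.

Step 1: G0=1(const) G1=G3=1 G2=G0=0 G3=G1|G3=0|1=1 -> 1101
Step 2: G0=1(const) G1=G3=1 G2=G0=1 G3=G1|G3=1|1=1 -> 1111
Step 3: G0=1(const) G1=G3=1 G2=G0=1 G3=G1|G3=1|1=1 -> 1111
Step 4: G0=1(const) G1=G3=1 G2=G0=1 G3=G1|G3=1|1=1 -> 1111

1111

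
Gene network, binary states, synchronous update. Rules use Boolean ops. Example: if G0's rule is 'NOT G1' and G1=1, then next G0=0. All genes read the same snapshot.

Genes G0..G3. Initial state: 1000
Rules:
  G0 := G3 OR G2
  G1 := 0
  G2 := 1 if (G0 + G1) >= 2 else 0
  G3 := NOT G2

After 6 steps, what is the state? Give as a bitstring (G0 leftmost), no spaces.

Step 1: G0=G3|G2=0|0=0 G1=0(const) G2=(1+0>=2)=0 G3=NOT G2=NOT 0=1 -> 0001
Step 2: G0=G3|G2=1|0=1 G1=0(const) G2=(0+0>=2)=0 G3=NOT G2=NOT 0=1 -> 1001
Step 3: G0=G3|G2=1|0=1 G1=0(const) G2=(1+0>=2)=0 G3=NOT G2=NOT 0=1 -> 1001
Step 4: G0=G3|G2=1|0=1 G1=0(const) G2=(1+0>=2)=0 G3=NOT G2=NOT 0=1 -> 1001
Step 5: G0=G3|G2=1|0=1 G1=0(const) G2=(1+0>=2)=0 G3=NOT G2=NOT 0=1 -> 1001
Step 6: G0=G3|G2=1|0=1 G1=0(const) G2=(1+0>=2)=0 G3=NOT G2=NOT 0=1 -> 1001

1001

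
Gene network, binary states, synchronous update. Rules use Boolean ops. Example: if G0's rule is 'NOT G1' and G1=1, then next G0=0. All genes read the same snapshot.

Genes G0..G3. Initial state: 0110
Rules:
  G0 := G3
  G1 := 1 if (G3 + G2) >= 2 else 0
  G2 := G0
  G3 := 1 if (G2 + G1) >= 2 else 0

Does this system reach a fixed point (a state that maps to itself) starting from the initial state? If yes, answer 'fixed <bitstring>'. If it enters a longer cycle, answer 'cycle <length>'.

Answer: fixed 0000

Derivation:
Step 0: 0110
Step 1: G0=G3=0 G1=(0+1>=2)=0 G2=G0=0 G3=(1+1>=2)=1 -> 0001
Step 2: G0=G3=1 G1=(1+0>=2)=0 G2=G0=0 G3=(0+0>=2)=0 -> 1000
Step 3: G0=G3=0 G1=(0+0>=2)=0 G2=G0=1 G3=(0+0>=2)=0 -> 0010
Step 4: G0=G3=0 G1=(0+1>=2)=0 G2=G0=0 G3=(1+0>=2)=0 -> 0000
Step 5: G0=G3=0 G1=(0+0>=2)=0 G2=G0=0 G3=(0+0>=2)=0 -> 0000
Fixed point reached at step 4: 0000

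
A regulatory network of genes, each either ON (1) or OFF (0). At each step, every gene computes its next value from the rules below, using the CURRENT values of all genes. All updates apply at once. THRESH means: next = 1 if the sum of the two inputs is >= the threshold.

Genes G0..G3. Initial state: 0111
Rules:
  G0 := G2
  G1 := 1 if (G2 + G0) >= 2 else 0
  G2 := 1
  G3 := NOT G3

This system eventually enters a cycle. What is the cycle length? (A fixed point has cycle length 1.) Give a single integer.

Answer: 2

Derivation:
Step 0: 0111
Step 1: G0=G2=1 G1=(1+0>=2)=0 G2=1(const) G3=NOT G3=NOT 1=0 -> 1010
Step 2: G0=G2=1 G1=(1+1>=2)=1 G2=1(const) G3=NOT G3=NOT 0=1 -> 1111
Step 3: G0=G2=1 G1=(1+1>=2)=1 G2=1(const) G3=NOT G3=NOT 1=0 -> 1110
Step 4: G0=G2=1 G1=(1+1>=2)=1 G2=1(const) G3=NOT G3=NOT 0=1 -> 1111
State from step 4 equals state from step 2 -> cycle length 2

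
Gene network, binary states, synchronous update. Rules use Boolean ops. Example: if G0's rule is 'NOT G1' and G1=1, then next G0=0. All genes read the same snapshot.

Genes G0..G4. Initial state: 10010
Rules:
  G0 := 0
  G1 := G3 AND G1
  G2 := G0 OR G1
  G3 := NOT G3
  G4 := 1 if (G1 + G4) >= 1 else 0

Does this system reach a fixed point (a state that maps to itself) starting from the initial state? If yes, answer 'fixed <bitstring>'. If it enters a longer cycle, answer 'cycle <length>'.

Answer: cycle 2

Derivation:
Step 0: 10010
Step 1: G0=0(const) G1=G3&G1=1&0=0 G2=G0|G1=1|0=1 G3=NOT G3=NOT 1=0 G4=(0+0>=1)=0 -> 00100
Step 2: G0=0(const) G1=G3&G1=0&0=0 G2=G0|G1=0|0=0 G3=NOT G3=NOT 0=1 G4=(0+0>=1)=0 -> 00010
Step 3: G0=0(const) G1=G3&G1=1&0=0 G2=G0|G1=0|0=0 G3=NOT G3=NOT 1=0 G4=(0+0>=1)=0 -> 00000
Step 4: G0=0(const) G1=G3&G1=0&0=0 G2=G0|G1=0|0=0 G3=NOT G3=NOT 0=1 G4=(0+0>=1)=0 -> 00010
Cycle of length 2 starting at step 2 -> no fixed point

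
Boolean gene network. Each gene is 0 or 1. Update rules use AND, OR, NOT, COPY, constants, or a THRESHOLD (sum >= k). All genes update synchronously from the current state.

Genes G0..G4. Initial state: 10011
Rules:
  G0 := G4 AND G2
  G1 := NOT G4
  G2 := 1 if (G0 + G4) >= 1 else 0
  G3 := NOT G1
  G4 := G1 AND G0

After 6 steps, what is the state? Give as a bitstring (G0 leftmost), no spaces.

Step 1: G0=G4&G2=1&0=0 G1=NOT G4=NOT 1=0 G2=(1+1>=1)=1 G3=NOT G1=NOT 0=1 G4=G1&G0=0&1=0 -> 00110
Step 2: G0=G4&G2=0&1=0 G1=NOT G4=NOT 0=1 G2=(0+0>=1)=0 G3=NOT G1=NOT 0=1 G4=G1&G0=0&0=0 -> 01010
Step 3: G0=G4&G2=0&0=0 G1=NOT G4=NOT 0=1 G2=(0+0>=1)=0 G3=NOT G1=NOT 1=0 G4=G1&G0=1&0=0 -> 01000
Step 4: G0=G4&G2=0&0=0 G1=NOT G4=NOT 0=1 G2=(0+0>=1)=0 G3=NOT G1=NOT 1=0 G4=G1&G0=1&0=0 -> 01000
Step 5: G0=G4&G2=0&0=0 G1=NOT G4=NOT 0=1 G2=(0+0>=1)=0 G3=NOT G1=NOT 1=0 G4=G1&G0=1&0=0 -> 01000
Step 6: G0=G4&G2=0&0=0 G1=NOT G4=NOT 0=1 G2=(0+0>=1)=0 G3=NOT G1=NOT 1=0 G4=G1&G0=1&0=0 -> 01000

01000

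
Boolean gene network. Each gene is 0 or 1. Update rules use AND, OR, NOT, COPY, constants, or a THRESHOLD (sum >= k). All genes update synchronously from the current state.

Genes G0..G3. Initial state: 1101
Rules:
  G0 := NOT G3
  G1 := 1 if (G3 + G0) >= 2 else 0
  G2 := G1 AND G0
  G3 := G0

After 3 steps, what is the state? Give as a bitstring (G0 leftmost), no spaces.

Step 1: G0=NOT G3=NOT 1=0 G1=(1+1>=2)=1 G2=G1&G0=1&1=1 G3=G0=1 -> 0111
Step 2: G0=NOT G3=NOT 1=0 G1=(1+0>=2)=0 G2=G1&G0=1&0=0 G3=G0=0 -> 0000
Step 3: G0=NOT G3=NOT 0=1 G1=(0+0>=2)=0 G2=G1&G0=0&0=0 G3=G0=0 -> 1000

1000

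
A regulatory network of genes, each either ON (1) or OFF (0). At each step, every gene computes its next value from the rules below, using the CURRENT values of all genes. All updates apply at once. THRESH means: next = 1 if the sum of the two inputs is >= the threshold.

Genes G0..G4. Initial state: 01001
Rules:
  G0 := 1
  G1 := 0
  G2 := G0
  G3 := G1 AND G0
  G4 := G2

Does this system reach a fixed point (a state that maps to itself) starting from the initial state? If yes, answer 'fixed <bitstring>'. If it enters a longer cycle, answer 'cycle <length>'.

Answer: fixed 10101

Derivation:
Step 0: 01001
Step 1: G0=1(const) G1=0(const) G2=G0=0 G3=G1&G0=1&0=0 G4=G2=0 -> 10000
Step 2: G0=1(const) G1=0(const) G2=G0=1 G3=G1&G0=0&1=0 G4=G2=0 -> 10100
Step 3: G0=1(const) G1=0(const) G2=G0=1 G3=G1&G0=0&1=0 G4=G2=1 -> 10101
Step 4: G0=1(const) G1=0(const) G2=G0=1 G3=G1&G0=0&1=0 G4=G2=1 -> 10101
Fixed point reached at step 3: 10101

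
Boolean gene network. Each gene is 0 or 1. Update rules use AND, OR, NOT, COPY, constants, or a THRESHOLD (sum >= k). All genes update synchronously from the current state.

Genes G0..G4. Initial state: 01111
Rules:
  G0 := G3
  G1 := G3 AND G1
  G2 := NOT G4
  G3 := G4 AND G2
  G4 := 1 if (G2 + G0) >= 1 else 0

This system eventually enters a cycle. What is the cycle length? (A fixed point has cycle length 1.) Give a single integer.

Step 0: 01111
Step 1: G0=G3=1 G1=G3&G1=1&1=1 G2=NOT G4=NOT 1=0 G3=G4&G2=1&1=1 G4=(1+0>=1)=1 -> 11011
Step 2: G0=G3=1 G1=G3&G1=1&1=1 G2=NOT G4=NOT 1=0 G3=G4&G2=1&0=0 G4=(0+1>=1)=1 -> 11001
Step 3: G0=G3=0 G1=G3&G1=0&1=0 G2=NOT G4=NOT 1=0 G3=G4&G2=1&0=0 G4=(0+1>=1)=1 -> 00001
Step 4: G0=G3=0 G1=G3&G1=0&0=0 G2=NOT G4=NOT 1=0 G3=G4&G2=1&0=0 G4=(0+0>=1)=0 -> 00000
Step 5: G0=G3=0 G1=G3&G1=0&0=0 G2=NOT G4=NOT 0=1 G3=G4&G2=0&0=0 G4=(0+0>=1)=0 -> 00100
Step 6: G0=G3=0 G1=G3&G1=0&0=0 G2=NOT G4=NOT 0=1 G3=G4&G2=0&1=0 G4=(1+0>=1)=1 -> 00101
Step 7: G0=G3=0 G1=G3&G1=0&0=0 G2=NOT G4=NOT 1=0 G3=G4&G2=1&1=1 G4=(1+0>=1)=1 -> 00011
Step 8: G0=G3=1 G1=G3&G1=1&0=0 G2=NOT G4=NOT 1=0 G3=G4&G2=1&0=0 G4=(0+0>=1)=0 -> 10000
Step 9: G0=G3=0 G1=G3&G1=0&0=0 G2=NOT G4=NOT 0=1 G3=G4&G2=0&0=0 G4=(0+1>=1)=1 -> 00101
State from step 9 equals state from step 6 -> cycle length 3

Answer: 3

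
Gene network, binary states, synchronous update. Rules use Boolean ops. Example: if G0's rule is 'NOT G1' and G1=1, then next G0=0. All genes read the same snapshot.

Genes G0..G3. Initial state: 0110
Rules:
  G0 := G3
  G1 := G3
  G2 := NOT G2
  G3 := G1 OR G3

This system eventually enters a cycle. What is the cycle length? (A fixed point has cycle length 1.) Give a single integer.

Answer: 2

Derivation:
Step 0: 0110
Step 1: G0=G3=0 G1=G3=0 G2=NOT G2=NOT 1=0 G3=G1|G3=1|0=1 -> 0001
Step 2: G0=G3=1 G1=G3=1 G2=NOT G2=NOT 0=1 G3=G1|G3=0|1=1 -> 1111
Step 3: G0=G3=1 G1=G3=1 G2=NOT G2=NOT 1=0 G3=G1|G3=1|1=1 -> 1101
Step 4: G0=G3=1 G1=G3=1 G2=NOT G2=NOT 0=1 G3=G1|G3=1|1=1 -> 1111
State from step 4 equals state from step 2 -> cycle length 2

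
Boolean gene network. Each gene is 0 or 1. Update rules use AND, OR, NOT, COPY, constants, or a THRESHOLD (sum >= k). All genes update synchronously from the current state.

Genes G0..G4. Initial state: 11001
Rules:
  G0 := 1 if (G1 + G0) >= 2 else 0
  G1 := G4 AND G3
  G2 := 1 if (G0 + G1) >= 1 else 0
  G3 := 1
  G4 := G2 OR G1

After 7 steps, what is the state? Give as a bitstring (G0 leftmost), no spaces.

Step 1: G0=(1+1>=2)=1 G1=G4&G3=1&0=0 G2=(1+1>=1)=1 G3=1(const) G4=G2|G1=0|1=1 -> 10111
Step 2: G0=(0+1>=2)=0 G1=G4&G3=1&1=1 G2=(1+0>=1)=1 G3=1(const) G4=G2|G1=1|0=1 -> 01111
Step 3: G0=(1+0>=2)=0 G1=G4&G3=1&1=1 G2=(0+1>=1)=1 G3=1(const) G4=G2|G1=1|1=1 -> 01111
Step 4: G0=(1+0>=2)=0 G1=G4&G3=1&1=1 G2=(0+1>=1)=1 G3=1(const) G4=G2|G1=1|1=1 -> 01111
Step 5: G0=(1+0>=2)=0 G1=G4&G3=1&1=1 G2=(0+1>=1)=1 G3=1(const) G4=G2|G1=1|1=1 -> 01111
Step 6: G0=(1+0>=2)=0 G1=G4&G3=1&1=1 G2=(0+1>=1)=1 G3=1(const) G4=G2|G1=1|1=1 -> 01111
Step 7: G0=(1+0>=2)=0 G1=G4&G3=1&1=1 G2=(0+1>=1)=1 G3=1(const) G4=G2|G1=1|1=1 -> 01111

01111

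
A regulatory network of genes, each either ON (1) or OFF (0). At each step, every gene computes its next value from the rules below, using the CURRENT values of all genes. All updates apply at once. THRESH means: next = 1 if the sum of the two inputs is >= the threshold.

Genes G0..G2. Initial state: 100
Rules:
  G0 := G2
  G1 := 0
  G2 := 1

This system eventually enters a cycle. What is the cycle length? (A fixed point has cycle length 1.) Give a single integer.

Step 0: 100
Step 1: G0=G2=0 G1=0(const) G2=1(const) -> 001
Step 2: G0=G2=1 G1=0(const) G2=1(const) -> 101
Step 3: G0=G2=1 G1=0(const) G2=1(const) -> 101
State from step 3 equals state from step 2 -> cycle length 1

Answer: 1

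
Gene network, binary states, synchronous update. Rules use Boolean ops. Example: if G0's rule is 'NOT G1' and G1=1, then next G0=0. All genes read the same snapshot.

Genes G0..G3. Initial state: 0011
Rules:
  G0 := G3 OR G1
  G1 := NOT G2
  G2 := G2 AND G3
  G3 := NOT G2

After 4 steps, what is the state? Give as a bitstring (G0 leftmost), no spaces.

Step 1: G0=G3|G1=1|0=1 G1=NOT G2=NOT 1=0 G2=G2&G3=1&1=1 G3=NOT G2=NOT 1=0 -> 1010
Step 2: G0=G3|G1=0|0=0 G1=NOT G2=NOT 1=0 G2=G2&G3=1&0=0 G3=NOT G2=NOT 1=0 -> 0000
Step 3: G0=G3|G1=0|0=0 G1=NOT G2=NOT 0=1 G2=G2&G3=0&0=0 G3=NOT G2=NOT 0=1 -> 0101
Step 4: G0=G3|G1=1|1=1 G1=NOT G2=NOT 0=1 G2=G2&G3=0&1=0 G3=NOT G2=NOT 0=1 -> 1101

1101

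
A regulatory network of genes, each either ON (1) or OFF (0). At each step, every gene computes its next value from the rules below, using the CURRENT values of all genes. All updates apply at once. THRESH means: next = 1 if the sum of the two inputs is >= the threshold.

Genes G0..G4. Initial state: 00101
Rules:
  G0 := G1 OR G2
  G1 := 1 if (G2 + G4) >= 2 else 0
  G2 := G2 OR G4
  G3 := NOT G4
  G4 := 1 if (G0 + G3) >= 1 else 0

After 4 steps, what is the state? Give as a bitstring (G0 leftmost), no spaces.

Step 1: G0=G1|G2=0|1=1 G1=(1+1>=2)=1 G2=G2|G4=1|1=1 G3=NOT G4=NOT 1=0 G4=(0+0>=1)=0 -> 11100
Step 2: G0=G1|G2=1|1=1 G1=(1+0>=2)=0 G2=G2|G4=1|0=1 G3=NOT G4=NOT 0=1 G4=(1+0>=1)=1 -> 10111
Step 3: G0=G1|G2=0|1=1 G1=(1+1>=2)=1 G2=G2|G4=1|1=1 G3=NOT G4=NOT 1=0 G4=(1+1>=1)=1 -> 11101
Step 4: G0=G1|G2=1|1=1 G1=(1+1>=2)=1 G2=G2|G4=1|1=1 G3=NOT G4=NOT 1=0 G4=(1+0>=1)=1 -> 11101

11101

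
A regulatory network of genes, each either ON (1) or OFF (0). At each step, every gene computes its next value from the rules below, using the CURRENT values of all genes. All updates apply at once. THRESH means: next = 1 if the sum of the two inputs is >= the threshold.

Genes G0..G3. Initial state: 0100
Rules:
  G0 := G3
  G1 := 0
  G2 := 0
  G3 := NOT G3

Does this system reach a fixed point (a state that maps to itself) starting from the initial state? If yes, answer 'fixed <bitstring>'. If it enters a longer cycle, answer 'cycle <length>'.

Step 0: 0100
Step 1: G0=G3=0 G1=0(const) G2=0(const) G3=NOT G3=NOT 0=1 -> 0001
Step 2: G0=G3=1 G1=0(const) G2=0(const) G3=NOT G3=NOT 1=0 -> 1000
Step 3: G0=G3=0 G1=0(const) G2=0(const) G3=NOT G3=NOT 0=1 -> 0001
Cycle of length 2 starting at step 1 -> no fixed point

Answer: cycle 2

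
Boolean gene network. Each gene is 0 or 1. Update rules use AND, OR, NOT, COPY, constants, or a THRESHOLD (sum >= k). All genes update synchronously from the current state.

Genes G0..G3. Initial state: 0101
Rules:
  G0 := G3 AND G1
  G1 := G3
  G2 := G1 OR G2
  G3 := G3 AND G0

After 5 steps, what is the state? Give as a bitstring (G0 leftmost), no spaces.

Step 1: G0=G3&G1=1&1=1 G1=G3=1 G2=G1|G2=1|0=1 G3=G3&G0=1&0=0 -> 1110
Step 2: G0=G3&G1=0&1=0 G1=G3=0 G2=G1|G2=1|1=1 G3=G3&G0=0&1=0 -> 0010
Step 3: G0=G3&G1=0&0=0 G1=G3=0 G2=G1|G2=0|1=1 G3=G3&G0=0&0=0 -> 0010
Step 4: G0=G3&G1=0&0=0 G1=G3=0 G2=G1|G2=0|1=1 G3=G3&G0=0&0=0 -> 0010
Step 5: G0=G3&G1=0&0=0 G1=G3=0 G2=G1|G2=0|1=1 G3=G3&G0=0&0=0 -> 0010

0010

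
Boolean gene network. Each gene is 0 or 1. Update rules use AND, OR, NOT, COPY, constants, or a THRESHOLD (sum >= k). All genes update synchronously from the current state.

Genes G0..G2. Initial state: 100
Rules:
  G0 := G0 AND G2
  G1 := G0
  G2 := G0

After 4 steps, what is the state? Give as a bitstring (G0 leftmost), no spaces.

Step 1: G0=G0&G2=1&0=0 G1=G0=1 G2=G0=1 -> 011
Step 2: G0=G0&G2=0&1=0 G1=G0=0 G2=G0=0 -> 000
Step 3: G0=G0&G2=0&0=0 G1=G0=0 G2=G0=0 -> 000
Step 4: G0=G0&G2=0&0=0 G1=G0=0 G2=G0=0 -> 000

000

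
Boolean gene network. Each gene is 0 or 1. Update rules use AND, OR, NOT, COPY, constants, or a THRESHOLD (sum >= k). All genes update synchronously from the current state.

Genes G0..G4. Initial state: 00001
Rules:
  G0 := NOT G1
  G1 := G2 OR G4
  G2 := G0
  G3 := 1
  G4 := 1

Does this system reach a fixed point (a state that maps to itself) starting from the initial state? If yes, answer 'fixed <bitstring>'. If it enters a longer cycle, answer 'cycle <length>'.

Step 0: 00001
Step 1: G0=NOT G1=NOT 0=1 G1=G2|G4=0|1=1 G2=G0=0 G3=1(const) G4=1(const) -> 11011
Step 2: G0=NOT G1=NOT 1=0 G1=G2|G4=0|1=1 G2=G0=1 G3=1(const) G4=1(const) -> 01111
Step 3: G0=NOT G1=NOT 1=0 G1=G2|G4=1|1=1 G2=G0=0 G3=1(const) G4=1(const) -> 01011
Step 4: G0=NOT G1=NOT 1=0 G1=G2|G4=0|1=1 G2=G0=0 G3=1(const) G4=1(const) -> 01011
Fixed point reached at step 3: 01011

Answer: fixed 01011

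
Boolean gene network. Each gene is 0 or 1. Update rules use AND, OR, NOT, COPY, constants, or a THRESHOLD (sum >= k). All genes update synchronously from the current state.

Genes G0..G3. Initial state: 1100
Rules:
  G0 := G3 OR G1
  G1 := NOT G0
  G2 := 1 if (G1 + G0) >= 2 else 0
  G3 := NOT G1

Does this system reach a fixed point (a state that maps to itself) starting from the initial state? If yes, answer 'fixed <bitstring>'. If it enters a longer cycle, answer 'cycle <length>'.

Answer: cycle 3

Derivation:
Step 0: 1100
Step 1: G0=G3|G1=0|1=1 G1=NOT G0=NOT 1=0 G2=(1+1>=2)=1 G3=NOT G1=NOT 1=0 -> 1010
Step 2: G0=G3|G1=0|0=0 G1=NOT G0=NOT 1=0 G2=(0+1>=2)=0 G3=NOT G1=NOT 0=1 -> 0001
Step 3: G0=G3|G1=1|0=1 G1=NOT G0=NOT 0=1 G2=(0+0>=2)=0 G3=NOT G1=NOT 0=1 -> 1101
Step 4: G0=G3|G1=1|1=1 G1=NOT G0=NOT 1=0 G2=(1+1>=2)=1 G3=NOT G1=NOT 1=0 -> 1010
Cycle of length 3 starting at step 1 -> no fixed point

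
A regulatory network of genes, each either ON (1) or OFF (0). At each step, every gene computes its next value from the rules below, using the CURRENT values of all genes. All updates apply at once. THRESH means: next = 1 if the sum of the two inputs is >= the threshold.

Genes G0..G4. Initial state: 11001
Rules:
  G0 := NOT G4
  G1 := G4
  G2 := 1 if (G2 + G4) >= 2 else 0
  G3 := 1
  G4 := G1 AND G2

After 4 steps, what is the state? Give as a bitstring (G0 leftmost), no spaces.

Step 1: G0=NOT G4=NOT 1=0 G1=G4=1 G2=(0+1>=2)=0 G3=1(const) G4=G1&G2=1&0=0 -> 01010
Step 2: G0=NOT G4=NOT 0=1 G1=G4=0 G2=(0+0>=2)=0 G3=1(const) G4=G1&G2=1&0=0 -> 10010
Step 3: G0=NOT G4=NOT 0=1 G1=G4=0 G2=(0+0>=2)=0 G3=1(const) G4=G1&G2=0&0=0 -> 10010
Step 4: G0=NOT G4=NOT 0=1 G1=G4=0 G2=(0+0>=2)=0 G3=1(const) G4=G1&G2=0&0=0 -> 10010

10010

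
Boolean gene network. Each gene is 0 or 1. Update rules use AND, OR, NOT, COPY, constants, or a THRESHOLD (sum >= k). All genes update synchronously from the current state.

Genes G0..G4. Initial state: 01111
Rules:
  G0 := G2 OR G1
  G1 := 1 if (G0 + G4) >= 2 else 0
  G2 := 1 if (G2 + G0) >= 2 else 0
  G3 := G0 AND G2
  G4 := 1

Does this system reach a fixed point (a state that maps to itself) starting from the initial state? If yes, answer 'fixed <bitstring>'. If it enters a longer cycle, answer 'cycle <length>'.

Answer: cycle 2

Derivation:
Step 0: 01111
Step 1: G0=G2|G1=1|1=1 G1=(0+1>=2)=0 G2=(1+0>=2)=0 G3=G0&G2=0&1=0 G4=1(const) -> 10001
Step 2: G0=G2|G1=0|0=0 G1=(1+1>=2)=1 G2=(0+1>=2)=0 G3=G0&G2=1&0=0 G4=1(const) -> 01001
Step 3: G0=G2|G1=0|1=1 G1=(0+1>=2)=0 G2=(0+0>=2)=0 G3=G0&G2=0&0=0 G4=1(const) -> 10001
Cycle of length 2 starting at step 1 -> no fixed point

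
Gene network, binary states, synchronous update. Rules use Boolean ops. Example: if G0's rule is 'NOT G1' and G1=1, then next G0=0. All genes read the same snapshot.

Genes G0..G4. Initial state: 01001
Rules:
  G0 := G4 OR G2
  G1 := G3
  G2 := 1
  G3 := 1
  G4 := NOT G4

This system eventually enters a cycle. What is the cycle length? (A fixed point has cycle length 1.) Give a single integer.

Step 0: 01001
Step 1: G0=G4|G2=1|0=1 G1=G3=0 G2=1(const) G3=1(const) G4=NOT G4=NOT 1=0 -> 10110
Step 2: G0=G4|G2=0|1=1 G1=G3=1 G2=1(const) G3=1(const) G4=NOT G4=NOT 0=1 -> 11111
Step 3: G0=G4|G2=1|1=1 G1=G3=1 G2=1(const) G3=1(const) G4=NOT G4=NOT 1=0 -> 11110
Step 4: G0=G4|G2=0|1=1 G1=G3=1 G2=1(const) G3=1(const) G4=NOT G4=NOT 0=1 -> 11111
State from step 4 equals state from step 2 -> cycle length 2

Answer: 2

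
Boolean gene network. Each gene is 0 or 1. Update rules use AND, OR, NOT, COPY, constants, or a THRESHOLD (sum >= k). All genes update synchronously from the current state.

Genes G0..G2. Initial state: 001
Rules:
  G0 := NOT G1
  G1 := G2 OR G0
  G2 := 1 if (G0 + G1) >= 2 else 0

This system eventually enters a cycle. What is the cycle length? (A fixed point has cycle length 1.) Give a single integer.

Answer: 5

Derivation:
Step 0: 001
Step 1: G0=NOT G1=NOT 0=1 G1=G2|G0=1|0=1 G2=(0+0>=2)=0 -> 110
Step 2: G0=NOT G1=NOT 1=0 G1=G2|G0=0|1=1 G2=(1+1>=2)=1 -> 011
Step 3: G0=NOT G1=NOT 1=0 G1=G2|G0=1|0=1 G2=(0+1>=2)=0 -> 010
Step 4: G0=NOT G1=NOT 1=0 G1=G2|G0=0|0=0 G2=(0+1>=2)=0 -> 000
Step 5: G0=NOT G1=NOT 0=1 G1=G2|G0=0|0=0 G2=(0+0>=2)=0 -> 100
Step 6: G0=NOT G1=NOT 0=1 G1=G2|G0=0|1=1 G2=(1+0>=2)=0 -> 110
State from step 6 equals state from step 1 -> cycle length 5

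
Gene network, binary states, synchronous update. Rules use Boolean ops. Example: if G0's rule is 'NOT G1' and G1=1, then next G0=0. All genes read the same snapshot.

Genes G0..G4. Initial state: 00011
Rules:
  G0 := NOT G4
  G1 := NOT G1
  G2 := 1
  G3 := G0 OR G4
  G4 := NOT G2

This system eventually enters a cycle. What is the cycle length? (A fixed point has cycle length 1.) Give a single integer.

Answer: 2

Derivation:
Step 0: 00011
Step 1: G0=NOT G4=NOT 1=0 G1=NOT G1=NOT 0=1 G2=1(const) G3=G0|G4=0|1=1 G4=NOT G2=NOT 0=1 -> 01111
Step 2: G0=NOT G4=NOT 1=0 G1=NOT G1=NOT 1=0 G2=1(const) G3=G0|G4=0|1=1 G4=NOT G2=NOT 1=0 -> 00110
Step 3: G0=NOT G4=NOT 0=1 G1=NOT G1=NOT 0=1 G2=1(const) G3=G0|G4=0|0=0 G4=NOT G2=NOT 1=0 -> 11100
Step 4: G0=NOT G4=NOT 0=1 G1=NOT G1=NOT 1=0 G2=1(const) G3=G0|G4=1|0=1 G4=NOT G2=NOT 1=0 -> 10110
Step 5: G0=NOT G4=NOT 0=1 G1=NOT G1=NOT 0=1 G2=1(const) G3=G0|G4=1|0=1 G4=NOT G2=NOT 1=0 -> 11110
Step 6: G0=NOT G4=NOT 0=1 G1=NOT G1=NOT 1=0 G2=1(const) G3=G0|G4=1|0=1 G4=NOT G2=NOT 1=0 -> 10110
State from step 6 equals state from step 4 -> cycle length 2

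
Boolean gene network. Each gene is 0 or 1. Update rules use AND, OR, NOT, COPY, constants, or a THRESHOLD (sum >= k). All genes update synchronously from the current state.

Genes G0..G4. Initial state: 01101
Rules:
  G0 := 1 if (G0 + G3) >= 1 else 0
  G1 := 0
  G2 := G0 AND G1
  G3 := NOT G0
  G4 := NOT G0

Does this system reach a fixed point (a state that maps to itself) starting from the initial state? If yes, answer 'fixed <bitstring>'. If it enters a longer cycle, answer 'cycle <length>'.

Step 0: 01101
Step 1: G0=(0+0>=1)=0 G1=0(const) G2=G0&G1=0&1=0 G3=NOT G0=NOT 0=1 G4=NOT G0=NOT 0=1 -> 00011
Step 2: G0=(0+1>=1)=1 G1=0(const) G2=G0&G1=0&0=0 G3=NOT G0=NOT 0=1 G4=NOT G0=NOT 0=1 -> 10011
Step 3: G0=(1+1>=1)=1 G1=0(const) G2=G0&G1=1&0=0 G3=NOT G0=NOT 1=0 G4=NOT G0=NOT 1=0 -> 10000
Step 4: G0=(1+0>=1)=1 G1=0(const) G2=G0&G1=1&0=0 G3=NOT G0=NOT 1=0 G4=NOT G0=NOT 1=0 -> 10000
Fixed point reached at step 3: 10000

Answer: fixed 10000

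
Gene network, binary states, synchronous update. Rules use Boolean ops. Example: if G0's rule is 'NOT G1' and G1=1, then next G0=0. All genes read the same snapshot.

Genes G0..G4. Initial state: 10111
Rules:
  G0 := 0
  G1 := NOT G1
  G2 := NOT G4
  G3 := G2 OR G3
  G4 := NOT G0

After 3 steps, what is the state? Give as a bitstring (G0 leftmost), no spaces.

Step 1: G0=0(const) G1=NOT G1=NOT 0=1 G2=NOT G4=NOT 1=0 G3=G2|G3=1|1=1 G4=NOT G0=NOT 1=0 -> 01010
Step 2: G0=0(const) G1=NOT G1=NOT 1=0 G2=NOT G4=NOT 0=1 G3=G2|G3=0|1=1 G4=NOT G0=NOT 0=1 -> 00111
Step 3: G0=0(const) G1=NOT G1=NOT 0=1 G2=NOT G4=NOT 1=0 G3=G2|G3=1|1=1 G4=NOT G0=NOT 0=1 -> 01011

01011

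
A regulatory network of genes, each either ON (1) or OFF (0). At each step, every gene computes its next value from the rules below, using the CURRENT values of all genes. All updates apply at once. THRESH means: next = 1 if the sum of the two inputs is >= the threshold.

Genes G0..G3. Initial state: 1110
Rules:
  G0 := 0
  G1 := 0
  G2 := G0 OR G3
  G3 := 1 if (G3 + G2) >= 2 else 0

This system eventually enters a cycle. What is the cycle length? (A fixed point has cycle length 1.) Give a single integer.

Step 0: 1110
Step 1: G0=0(const) G1=0(const) G2=G0|G3=1|0=1 G3=(0+1>=2)=0 -> 0010
Step 2: G0=0(const) G1=0(const) G2=G0|G3=0|0=0 G3=(0+1>=2)=0 -> 0000
Step 3: G0=0(const) G1=0(const) G2=G0|G3=0|0=0 G3=(0+0>=2)=0 -> 0000
State from step 3 equals state from step 2 -> cycle length 1

Answer: 1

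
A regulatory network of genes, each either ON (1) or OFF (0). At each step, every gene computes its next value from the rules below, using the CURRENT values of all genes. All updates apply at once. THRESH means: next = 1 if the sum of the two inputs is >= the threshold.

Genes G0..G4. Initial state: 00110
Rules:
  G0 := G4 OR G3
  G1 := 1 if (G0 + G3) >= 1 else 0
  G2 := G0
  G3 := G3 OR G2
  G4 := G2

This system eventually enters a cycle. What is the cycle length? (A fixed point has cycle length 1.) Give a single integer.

Step 0: 00110
Step 1: G0=G4|G3=0|1=1 G1=(0+1>=1)=1 G2=G0=0 G3=G3|G2=1|1=1 G4=G2=1 -> 11011
Step 2: G0=G4|G3=1|1=1 G1=(1+1>=1)=1 G2=G0=1 G3=G3|G2=1|0=1 G4=G2=0 -> 11110
Step 3: G0=G4|G3=0|1=1 G1=(1+1>=1)=1 G2=G0=1 G3=G3|G2=1|1=1 G4=G2=1 -> 11111
Step 4: G0=G4|G3=1|1=1 G1=(1+1>=1)=1 G2=G0=1 G3=G3|G2=1|1=1 G4=G2=1 -> 11111
State from step 4 equals state from step 3 -> cycle length 1

Answer: 1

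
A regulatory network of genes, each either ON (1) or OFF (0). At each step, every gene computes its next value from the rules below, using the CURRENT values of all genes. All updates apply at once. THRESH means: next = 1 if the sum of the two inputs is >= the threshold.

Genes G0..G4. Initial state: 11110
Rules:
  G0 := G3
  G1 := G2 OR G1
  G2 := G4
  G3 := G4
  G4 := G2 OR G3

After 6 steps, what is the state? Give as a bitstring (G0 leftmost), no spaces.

Step 1: G0=G3=1 G1=G2|G1=1|1=1 G2=G4=0 G3=G4=0 G4=G2|G3=1|1=1 -> 11001
Step 2: G0=G3=0 G1=G2|G1=0|1=1 G2=G4=1 G3=G4=1 G4=G2|G3=0|0=0 -> 01110
Step 3: G0=G3=1 G1=G2|G1=1|1=1 G2=G4=0 G3=G4=0 G4=G2|G3=1|1=1 -> 11001
Step 4: G0=G3=0 G1=G2|G1=0|1=1 G2=G4=1 G3=G4=1 G4=G2|G3=0|0=0 -> 01110
Step 5: G0=G3=1 G1=G2|G1=1|1=1 G2=G4=0 G3=G4=0 G4=G2|G3=1|1=1 -> 11001
Step 6: G0=G3=0 G1=G2|G1=0|1=1 G2=G4=1 G3=G4=1 G4=G2|G3=0|0=0 -> 01110

01110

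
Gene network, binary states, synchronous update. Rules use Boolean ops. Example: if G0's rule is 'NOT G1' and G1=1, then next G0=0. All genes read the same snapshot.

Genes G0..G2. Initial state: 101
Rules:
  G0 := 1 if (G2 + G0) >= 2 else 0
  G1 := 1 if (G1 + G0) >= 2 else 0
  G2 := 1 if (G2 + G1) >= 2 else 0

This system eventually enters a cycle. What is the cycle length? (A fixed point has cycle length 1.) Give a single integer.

Step 0: 101
Step 1: G0=(1+1>=2)=1 G1=(0+1>=2)=0 G2=(1+0>=2)=0 -> 100
Step 2: G0=(0+1>=2)=0 G1=(0+1>=2)=0 G2=(0+0>=2)=0 -> 000
Step 3: G0=(0+0>=2)=0 G1=(0+0>=2)=0 G2=(0+0>=2)=0 -> 000
State from step 3 equals state from step 2 -> cycle length 1

Answer: 1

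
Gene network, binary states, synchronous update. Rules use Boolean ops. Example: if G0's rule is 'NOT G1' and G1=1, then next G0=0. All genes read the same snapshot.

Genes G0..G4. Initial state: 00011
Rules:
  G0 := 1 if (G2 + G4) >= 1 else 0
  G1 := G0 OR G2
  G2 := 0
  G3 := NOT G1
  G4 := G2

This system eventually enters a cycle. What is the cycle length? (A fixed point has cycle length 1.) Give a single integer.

Step 0: 00011
Step 1: G0=(0+1>=1)=1 G1=G0|G2=0|0=0 G2=0(const) G3=NOT G1=NOT 0=1 G4=G2=0 -> 10010
Step 2: G0=(0+0>=1)=0 G1=G0|G2=1|0=1 G2=0(const) G3=NOT G1=NOT 0=1 G4=G2=0 -> 01010
Step 3: G0=(0+0>=1)=0 G1=G0|G2=0|0=0 G2=0(const) G3=NOT G1=NOT 1=0 G4=G2=0 -> 00000
Step 4: G0=(0+0>=1)=0 G1=G0|G2=0|0=0 G2=0(const) G3=NOT G1=NOT 0=1 G4=G2=0 -> 00010
Step 5: G0=(0+0>=1)=0 G1=G0|G2=0|0=0 G2=0(const) G3=NOT G1=NOT 0=1 G4=G2=0 -> 00010
State from step 5 equals state from step 4 -> cycle length 1

Answer: 1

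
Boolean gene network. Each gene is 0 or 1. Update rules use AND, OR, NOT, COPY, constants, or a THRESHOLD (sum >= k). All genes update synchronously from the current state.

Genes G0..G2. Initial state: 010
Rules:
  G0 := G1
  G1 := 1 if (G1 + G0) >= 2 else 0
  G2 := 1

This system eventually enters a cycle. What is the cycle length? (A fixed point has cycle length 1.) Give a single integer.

Step 0: 010
Step 1: G0=G1=1 G1=(1+0>=2)=0 G2=1(const) -> 101
Step 2: G0=G1=0 G1=(0+1>=2)=0 G2=1(const) -> 001
Step 3: G0=G1=0 G1=(0+0>=2)=0 G2=1(const) -> 001
State from step 3 equals state from step 2 -> cycle length 1

Answer: 1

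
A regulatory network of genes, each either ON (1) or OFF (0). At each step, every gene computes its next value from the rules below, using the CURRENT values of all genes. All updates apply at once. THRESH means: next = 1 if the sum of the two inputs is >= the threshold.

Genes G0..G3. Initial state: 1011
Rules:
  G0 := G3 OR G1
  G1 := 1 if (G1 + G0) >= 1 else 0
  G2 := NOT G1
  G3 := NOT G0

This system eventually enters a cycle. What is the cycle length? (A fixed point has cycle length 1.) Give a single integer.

Answer: 1

Derivation:
Step 0: 1011
Step 1: G0=G3|G1=1|0=1 G1=(0+1>=1)=1 G2=NOT G1=NOT 0=1 G3=NOT G0=NOT 1=0 -> 1110
Step 2: G0=G3|G1=0|1=1 G1=(1+1>=1)=1 G2=NOT G1=NOT 1=0 G3=NOT G0=NOT 1=0 -> 1100
Step 3: G0=G3|G1=0|1=1 G1=(1+1>=1)=1 G2=NOT G1=NOT 1=0 G3=NOT G0=NOT 1=0 -> 1100
State from step 3 equals state from step 2 -> cycle length 1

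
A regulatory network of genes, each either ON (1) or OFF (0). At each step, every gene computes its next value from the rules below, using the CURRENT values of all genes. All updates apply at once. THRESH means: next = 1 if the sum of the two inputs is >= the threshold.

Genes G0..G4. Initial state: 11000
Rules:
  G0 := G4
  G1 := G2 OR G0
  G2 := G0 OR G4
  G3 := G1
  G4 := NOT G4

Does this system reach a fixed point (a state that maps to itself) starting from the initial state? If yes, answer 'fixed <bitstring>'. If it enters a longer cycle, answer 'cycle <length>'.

Answer: cycle 2

Derivation:
Step 0: 11000
Step 1: G0=G4=0 G1=G2|G0=0|1=1 G2=G0|G4=1|0=1 G3=G1=1 G4=NOT G4=NOT 0=1 -> 01111
Step 2: G0=G4=1 G1=G2|G0=1|0=1 G2=G0|G4=0|1=1 G3=G1=1 G4=NOT G4=NOT 1=0 -> 11110
Step 3: G0=G4=0 G1=G2|G0=1|1=1 G2=G0|G4=1|0=1 G3=G1=1 G4=NOT G4=NOT 0=1 -> 01111
Cycle of length 2 starting at step 1 -> no fixed point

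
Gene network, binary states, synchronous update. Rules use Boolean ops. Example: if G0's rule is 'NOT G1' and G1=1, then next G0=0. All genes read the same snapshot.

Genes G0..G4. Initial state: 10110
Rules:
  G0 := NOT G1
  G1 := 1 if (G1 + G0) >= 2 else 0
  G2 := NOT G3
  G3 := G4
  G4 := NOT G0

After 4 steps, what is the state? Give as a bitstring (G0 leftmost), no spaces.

Step 1: G0=NOT G1=NOT 0=1 G1=(0+1>=2)=0 G2=NOT G3=NOT 1=0 G3=G4=0 G4=NOT G0=NOT 1=0 -> 10000
Step 2: G0=NOT G1=NOT 0=1 G1=(0+1>=2)=0 G2=NOT G3=NOT 0=1 G3=G4=0 G4=NOT G0=NOT 1=0 -> 10100
Step 3: G0=NOT G1=NOT 0=1 G1=(0+1>=2)=0 G2=NOT G3=NOT 0=1 G3=G4=0 G4=NOT G0=NOT 1=0 -> 10100
Step 4: G0=NOT G1=NOT 0=1 G1=(0+1>=2)=0 G2=NOT G3=NOT 0=1 G3=G4=0 G4=NOT G0=NOT 1=0 -> 10100

10100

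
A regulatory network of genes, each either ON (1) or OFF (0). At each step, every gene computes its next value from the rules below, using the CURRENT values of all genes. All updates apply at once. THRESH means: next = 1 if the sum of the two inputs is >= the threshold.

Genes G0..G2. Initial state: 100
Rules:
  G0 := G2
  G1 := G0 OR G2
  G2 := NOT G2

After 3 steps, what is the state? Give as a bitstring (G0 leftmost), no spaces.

Step 1: G0=G2=0 G1=G0|G2=1|0=1 G2=NOT G2=NOT 0=1 -> 011
Step 2: G0=G2=1 G1=G0|G2=0|1=1 G2=NOT G2=NOT 1=0 -> 110
Step 3: G0=G2=0 G1=G0|G2=1|0=1 G2=NOT G2=NOT 0=1 -> 011

011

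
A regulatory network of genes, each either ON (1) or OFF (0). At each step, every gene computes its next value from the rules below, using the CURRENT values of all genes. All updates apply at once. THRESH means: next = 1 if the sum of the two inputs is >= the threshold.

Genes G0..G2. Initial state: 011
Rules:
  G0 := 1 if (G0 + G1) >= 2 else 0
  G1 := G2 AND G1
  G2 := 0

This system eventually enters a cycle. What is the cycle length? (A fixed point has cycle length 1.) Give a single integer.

Answer: 1

Derivation:
Step 0: 011
Step 1: G0=(0+1>=2)=0 G1=G2&G1=1&1=1 G2=0(const) -> 010
Step 2: G0=(0+1>=2)=0 G1=G2&G1=0&1=0 G2=0(const) -> 000
Step 3: G0=(0+0>=2)=0 G1=G2&G1=0&0=0 G2=0(const) -> 000
State from step 3 equals state from step 2 -> cycle length 1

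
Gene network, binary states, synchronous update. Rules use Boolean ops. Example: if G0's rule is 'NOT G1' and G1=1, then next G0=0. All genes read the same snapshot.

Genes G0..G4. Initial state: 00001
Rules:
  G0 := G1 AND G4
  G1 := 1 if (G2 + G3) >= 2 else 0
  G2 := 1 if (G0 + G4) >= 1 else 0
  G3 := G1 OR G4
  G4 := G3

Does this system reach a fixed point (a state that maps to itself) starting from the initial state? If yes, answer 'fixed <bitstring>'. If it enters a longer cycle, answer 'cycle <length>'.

Answer: cycle 2

Derivation:
Step 0: 00001
Step 1: G0=G1&G4=0&1=0 G1=(0+0>=2)=0 G2=(0+1>=1)=1 G3=G1|G4=0|1=1 G4=G3=0 -> 00110
Step 2: G0=G1&G4=0&0=0 G1=(1+1>=2)=1 G2=(0+0>=1)=0 G3=G1|G4=0|0=0 G4=G3=1 -> 01001
Step 3: G0=G1&G4=1&1=1 G1=(0+0>=2)=0 G2=(0+1>=1)=1 G3=G1|G4=1|1=1 G4=G3=0 -> 10110
Step 4: G0=G1&G4=0&0=0 G1=(1+1>=2)=1 G2=(1+0>=1)=1 G3=G1|G4=0|0=0 G4=G3=1 -> 01101
Step 5: G0=G1&G4=1&1=1 G1=(1+0>=2)=0 G2=(0+1>=1)=1 G3=G1|G4=1|1=1 G4=G3=0 -> 10110
Cycle of length 2 starting at step 3 -> no fixed point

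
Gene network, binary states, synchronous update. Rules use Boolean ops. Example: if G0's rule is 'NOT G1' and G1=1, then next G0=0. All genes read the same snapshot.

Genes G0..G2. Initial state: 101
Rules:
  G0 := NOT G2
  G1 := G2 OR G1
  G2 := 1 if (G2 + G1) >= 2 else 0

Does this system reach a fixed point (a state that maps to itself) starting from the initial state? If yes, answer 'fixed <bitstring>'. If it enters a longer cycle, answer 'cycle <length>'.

Step 0: 101
Step 1: G0=NOT G2=NOT 1=0 G1=G2|G1=1|0=1 G2=(1+0>=2)=0 -> 010
Step 2: G0=NOT G2=NOT 0=1 G1=G2|G1=0|1=1 G2=(0+1>=2)=0 -> 110
Step 3: G0=NOT G2=NOT 0=1 G1=G2|G1=0|1=1 G2=(0+1>=2)=0 -> 110
Fixed point reached at step 2: 110

Answer: fixed 110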